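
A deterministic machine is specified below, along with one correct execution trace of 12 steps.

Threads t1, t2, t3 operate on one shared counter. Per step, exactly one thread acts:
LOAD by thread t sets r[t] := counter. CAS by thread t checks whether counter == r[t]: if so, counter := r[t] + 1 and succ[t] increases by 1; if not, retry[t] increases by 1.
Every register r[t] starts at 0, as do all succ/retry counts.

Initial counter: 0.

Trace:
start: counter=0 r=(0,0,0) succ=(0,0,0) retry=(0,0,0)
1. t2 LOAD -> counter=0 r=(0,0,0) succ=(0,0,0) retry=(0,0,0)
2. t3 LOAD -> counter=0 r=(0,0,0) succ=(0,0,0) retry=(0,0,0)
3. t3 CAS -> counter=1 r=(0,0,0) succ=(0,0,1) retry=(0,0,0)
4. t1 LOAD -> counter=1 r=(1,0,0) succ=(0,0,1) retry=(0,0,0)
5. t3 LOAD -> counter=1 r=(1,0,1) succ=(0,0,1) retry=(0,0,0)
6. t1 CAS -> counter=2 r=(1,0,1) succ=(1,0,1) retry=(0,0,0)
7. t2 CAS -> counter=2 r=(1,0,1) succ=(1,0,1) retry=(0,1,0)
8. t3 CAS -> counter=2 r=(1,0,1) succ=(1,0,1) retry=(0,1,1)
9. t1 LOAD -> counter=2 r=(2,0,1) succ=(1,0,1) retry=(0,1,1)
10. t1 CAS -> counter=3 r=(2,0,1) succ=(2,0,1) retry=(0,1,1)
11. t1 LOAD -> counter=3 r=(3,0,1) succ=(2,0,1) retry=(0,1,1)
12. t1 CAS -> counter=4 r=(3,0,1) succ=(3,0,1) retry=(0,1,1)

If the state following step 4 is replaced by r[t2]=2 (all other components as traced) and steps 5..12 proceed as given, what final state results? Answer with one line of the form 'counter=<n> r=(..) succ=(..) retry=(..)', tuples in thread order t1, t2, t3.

counter=5 r=(4,2,1) succ=(3,1,1) retry=(0,0,1)

state after step 4 := counter=1 r=(1,2,0) succ=(0,0,1) retry=(0,0,0)
5. t3 LOAD -> counter=1 r=(1,2,1) succ=(0,0,1) retry=(0,0,0)
6. t1 CAS -> counter=2 r=(1,2,1) succ=(1,0,1) retry=(0,0,0)
7. t2 CAS -> counter=3 r=(1,2,1) succ=(1,1,1) retry=(0,0,0)
8. t3 CAS -> counter=3 r=(1,2,1) succ=(1,1,1) retry=(0,0,1)
9. t1 LOAD -> counter=3 r=(3,2,1) succ=(1,1,1) retry=(0,0,1)
10. t1 CAS -> counter=4 r=(3,2,1) succ=(2,1,1) retry=(0,0,1)
11. t1 LOAD -> counter=4 r=(4,2,1) succ=(2,1,1) retry=(0,0,1)
12. t1 CAS -> counter=5 r=(4,2,1) succ=(3,1,1) retry=(0,0,1)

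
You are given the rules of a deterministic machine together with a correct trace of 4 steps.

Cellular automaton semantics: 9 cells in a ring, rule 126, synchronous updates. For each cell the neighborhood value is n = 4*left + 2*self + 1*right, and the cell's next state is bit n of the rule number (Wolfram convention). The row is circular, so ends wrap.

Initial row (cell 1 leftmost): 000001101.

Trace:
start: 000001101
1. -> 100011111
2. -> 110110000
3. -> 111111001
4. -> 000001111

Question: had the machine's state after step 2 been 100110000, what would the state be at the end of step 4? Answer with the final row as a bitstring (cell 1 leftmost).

state after step 2 := 100110000
3. -> 111111001
4. -> 000001111

000001111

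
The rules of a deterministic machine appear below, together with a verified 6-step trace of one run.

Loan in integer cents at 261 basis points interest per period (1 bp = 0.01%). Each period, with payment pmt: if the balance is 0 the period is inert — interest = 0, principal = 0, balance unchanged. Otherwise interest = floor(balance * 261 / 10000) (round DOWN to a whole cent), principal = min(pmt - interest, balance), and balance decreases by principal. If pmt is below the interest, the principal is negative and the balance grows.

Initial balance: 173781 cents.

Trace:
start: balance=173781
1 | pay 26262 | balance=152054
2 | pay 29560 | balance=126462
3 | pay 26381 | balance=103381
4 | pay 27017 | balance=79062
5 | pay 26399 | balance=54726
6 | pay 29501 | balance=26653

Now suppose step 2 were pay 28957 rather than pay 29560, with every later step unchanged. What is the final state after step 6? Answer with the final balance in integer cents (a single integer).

27322

(re-executing from step 2 with the substitution; state before step 2: balance=152054)
2 | pay 28957 | balance=127065
3 | pay 26381 | balance=104000
4 | pay 27017 | balance=79697
5 | pay 26399 | balance=55378
6 | pay 29501 | balance=27322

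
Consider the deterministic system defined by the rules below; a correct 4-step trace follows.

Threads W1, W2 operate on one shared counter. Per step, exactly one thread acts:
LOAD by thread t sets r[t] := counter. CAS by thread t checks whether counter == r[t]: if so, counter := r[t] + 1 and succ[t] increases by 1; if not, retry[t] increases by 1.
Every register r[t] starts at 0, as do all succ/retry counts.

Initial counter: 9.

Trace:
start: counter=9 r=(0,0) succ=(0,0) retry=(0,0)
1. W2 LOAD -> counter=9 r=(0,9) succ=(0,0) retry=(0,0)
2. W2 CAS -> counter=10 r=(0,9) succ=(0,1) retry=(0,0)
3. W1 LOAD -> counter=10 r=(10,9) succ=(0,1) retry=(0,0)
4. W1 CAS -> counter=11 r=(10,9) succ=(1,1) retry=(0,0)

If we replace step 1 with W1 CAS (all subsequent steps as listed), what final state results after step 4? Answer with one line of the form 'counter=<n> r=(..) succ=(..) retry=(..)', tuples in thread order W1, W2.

counter=10 r=(9,0) succ=(1,0) retry=(1,1)

(re-executing from step 1 with the substitution; state before step 1: counter=9 r=(0,0) succ=(0,0) retry=(0,0))
1. W1 CAS -> counter=9 r=(0,0) succ=(0,0) retry=(1,0)
2. W2 CAS -> counter=9 r=(0,0) succ=(0,0) retry=(1,1)
3. W1 LOAD -> counter=9 r=(9,0) succ=(0,0) retry=(1,1)
4. W1 CAS -> counter=10 r=(9,0) succ=(1,0) retry=(1,1)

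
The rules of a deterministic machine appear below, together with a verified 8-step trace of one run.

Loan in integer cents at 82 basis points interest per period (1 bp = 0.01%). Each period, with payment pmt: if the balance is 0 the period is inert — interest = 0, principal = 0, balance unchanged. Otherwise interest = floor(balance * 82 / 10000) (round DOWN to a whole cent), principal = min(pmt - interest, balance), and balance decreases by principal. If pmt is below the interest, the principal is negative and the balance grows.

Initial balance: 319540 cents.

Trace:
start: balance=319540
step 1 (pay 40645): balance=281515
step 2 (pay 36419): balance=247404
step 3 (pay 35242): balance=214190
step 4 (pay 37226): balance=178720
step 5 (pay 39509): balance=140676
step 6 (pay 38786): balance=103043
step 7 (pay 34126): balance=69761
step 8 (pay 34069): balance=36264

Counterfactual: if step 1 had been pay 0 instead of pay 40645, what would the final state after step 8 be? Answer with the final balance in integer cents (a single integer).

79301

(re-executing from step 1 with the substitution; state before step 1: balance=319540)
step 1 (pay 0): balance=322160
step 2 (pay 36419): balance=288382
step 3 (pay 35242): balance=255504
step 4 (pay 37226): balance=220373
step 5 (pay 39509): balance=182671
step 6 (pay 38786): balance=145382
step 7 (pay 34126): balance=112448
step 8 (pay 34069): balance=79301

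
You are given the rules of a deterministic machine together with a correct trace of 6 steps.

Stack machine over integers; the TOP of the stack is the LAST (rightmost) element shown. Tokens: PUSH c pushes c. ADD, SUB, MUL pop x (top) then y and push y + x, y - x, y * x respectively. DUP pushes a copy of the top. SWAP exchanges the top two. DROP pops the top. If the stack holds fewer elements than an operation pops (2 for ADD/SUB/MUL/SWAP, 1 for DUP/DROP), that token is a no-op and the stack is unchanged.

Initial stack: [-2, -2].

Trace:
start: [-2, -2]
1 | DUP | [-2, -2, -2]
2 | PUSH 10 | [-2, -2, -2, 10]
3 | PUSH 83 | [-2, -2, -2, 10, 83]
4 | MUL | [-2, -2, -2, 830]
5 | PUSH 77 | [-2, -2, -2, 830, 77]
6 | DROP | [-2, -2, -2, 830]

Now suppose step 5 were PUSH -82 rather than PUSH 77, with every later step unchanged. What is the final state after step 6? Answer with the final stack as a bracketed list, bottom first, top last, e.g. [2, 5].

[-2, -2, -2, 830]

(re-executing from step 5 with the substitution; state before step 5: [-2, -2, -2, 830])
5 | PUSH -82 | [-2, -2, -2, 830, -82]
6 | DROP | [-2, -2, -2, 830]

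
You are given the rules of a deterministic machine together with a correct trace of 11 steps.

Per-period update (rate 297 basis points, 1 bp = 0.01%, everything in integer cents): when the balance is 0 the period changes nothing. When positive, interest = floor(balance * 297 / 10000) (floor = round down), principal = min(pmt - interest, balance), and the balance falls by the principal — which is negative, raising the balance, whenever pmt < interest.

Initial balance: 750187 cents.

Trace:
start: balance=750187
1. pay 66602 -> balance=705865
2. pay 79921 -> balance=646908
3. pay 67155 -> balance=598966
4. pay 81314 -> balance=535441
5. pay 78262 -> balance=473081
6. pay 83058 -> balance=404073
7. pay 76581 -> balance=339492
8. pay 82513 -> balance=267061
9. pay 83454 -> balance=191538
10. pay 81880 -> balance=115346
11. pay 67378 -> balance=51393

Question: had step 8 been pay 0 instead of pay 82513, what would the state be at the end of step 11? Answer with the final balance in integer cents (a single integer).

(re-executing from step 8 with the substitution; state before step 8: balance=339492)
8. pay 0 -> balance=349574
9. pay 83454 -> balance=276502
10. pay 81880 -> balance=202834
11. pay 67378 -> balance=141480

141480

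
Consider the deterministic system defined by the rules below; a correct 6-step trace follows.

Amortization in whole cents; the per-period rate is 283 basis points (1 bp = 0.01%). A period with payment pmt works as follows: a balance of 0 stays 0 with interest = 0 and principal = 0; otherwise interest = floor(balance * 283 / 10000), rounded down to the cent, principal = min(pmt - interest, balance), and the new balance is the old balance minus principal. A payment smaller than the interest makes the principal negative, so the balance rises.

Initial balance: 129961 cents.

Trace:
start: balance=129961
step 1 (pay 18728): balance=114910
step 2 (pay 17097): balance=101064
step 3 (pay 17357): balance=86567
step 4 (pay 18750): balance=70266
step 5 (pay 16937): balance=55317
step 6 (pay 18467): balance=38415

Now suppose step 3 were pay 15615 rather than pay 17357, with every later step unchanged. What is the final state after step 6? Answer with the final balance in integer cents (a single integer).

(re-executing from step 3 with the substitution; state before step 3: balance=101064)
step 3 (pay 15615): balance=88309
step 4 (pay 18750): balance=72058
step 5 (pay 16937): balance=57160
step 6 (pay 18467): balance=40310

40310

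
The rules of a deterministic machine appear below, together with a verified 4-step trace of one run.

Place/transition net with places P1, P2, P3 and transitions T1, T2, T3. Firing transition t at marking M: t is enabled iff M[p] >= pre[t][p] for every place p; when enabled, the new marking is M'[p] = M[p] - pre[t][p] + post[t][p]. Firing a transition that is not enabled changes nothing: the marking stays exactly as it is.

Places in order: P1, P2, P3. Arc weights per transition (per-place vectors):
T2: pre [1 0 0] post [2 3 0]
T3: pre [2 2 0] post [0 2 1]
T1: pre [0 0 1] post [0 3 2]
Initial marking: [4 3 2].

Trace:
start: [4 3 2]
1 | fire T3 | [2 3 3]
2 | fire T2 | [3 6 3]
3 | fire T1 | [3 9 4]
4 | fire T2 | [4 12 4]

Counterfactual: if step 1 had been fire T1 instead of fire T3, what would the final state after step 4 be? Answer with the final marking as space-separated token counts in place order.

6 15 4

(re-executing from step 1 with the substitution; state before step 1: [4 3 2])
1 | fire T1 | [4 6 3]
2 | fire T2 | [5 9 3]
3 | fire T1 | [5 12 4]
4 | fire T2 | [6 15 4]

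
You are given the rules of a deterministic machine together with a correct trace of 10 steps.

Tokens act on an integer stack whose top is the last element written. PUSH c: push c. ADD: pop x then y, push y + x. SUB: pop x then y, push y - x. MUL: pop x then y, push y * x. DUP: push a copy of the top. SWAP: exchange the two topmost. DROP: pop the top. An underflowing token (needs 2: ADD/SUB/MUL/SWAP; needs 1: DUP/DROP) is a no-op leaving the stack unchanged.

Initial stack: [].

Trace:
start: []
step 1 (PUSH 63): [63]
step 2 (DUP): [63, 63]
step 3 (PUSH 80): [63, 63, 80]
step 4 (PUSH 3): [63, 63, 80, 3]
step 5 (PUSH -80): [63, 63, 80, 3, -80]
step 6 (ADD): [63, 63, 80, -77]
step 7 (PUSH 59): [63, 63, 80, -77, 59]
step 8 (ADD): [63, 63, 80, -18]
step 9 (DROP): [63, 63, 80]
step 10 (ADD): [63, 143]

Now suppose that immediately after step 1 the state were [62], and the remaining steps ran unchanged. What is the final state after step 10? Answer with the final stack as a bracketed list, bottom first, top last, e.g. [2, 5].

state after step 1 := [62]
step 2 (DUP): [62, 62]
step 3 (PUSH 80): [62, 62, 80]
step 4 (PUSH 3): [62, 62, 80, 3]
step 5 (PUSH -80): [62, 62, 80, 3, -80]
step 6 (ADD): [62, 62, 80, -77]
step 7 (PUSH 59): [62, 62, 80, -77, 59]
step 8 (ADD): [62, 62, 80, -18]
step 9 (DROP): [62, 62, 80]
step 10 (ADD): [62, 142]

[62, 142]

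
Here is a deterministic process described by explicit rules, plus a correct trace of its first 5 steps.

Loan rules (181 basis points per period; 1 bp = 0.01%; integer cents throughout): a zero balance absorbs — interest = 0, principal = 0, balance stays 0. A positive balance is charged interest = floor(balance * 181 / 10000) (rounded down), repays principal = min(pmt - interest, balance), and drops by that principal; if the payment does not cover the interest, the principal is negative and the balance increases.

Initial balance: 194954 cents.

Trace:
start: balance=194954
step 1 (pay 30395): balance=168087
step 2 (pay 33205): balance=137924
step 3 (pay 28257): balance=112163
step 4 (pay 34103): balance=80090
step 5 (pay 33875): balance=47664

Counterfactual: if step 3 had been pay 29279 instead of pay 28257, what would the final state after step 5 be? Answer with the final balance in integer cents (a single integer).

(re-executing from step 3 with the substitution; state before step 3: balance=137924)
step 3 (pay 29279): balance=111141
step 4 (pay 34103): balance=79049
step 5 (pay 33875): balance=46604

46604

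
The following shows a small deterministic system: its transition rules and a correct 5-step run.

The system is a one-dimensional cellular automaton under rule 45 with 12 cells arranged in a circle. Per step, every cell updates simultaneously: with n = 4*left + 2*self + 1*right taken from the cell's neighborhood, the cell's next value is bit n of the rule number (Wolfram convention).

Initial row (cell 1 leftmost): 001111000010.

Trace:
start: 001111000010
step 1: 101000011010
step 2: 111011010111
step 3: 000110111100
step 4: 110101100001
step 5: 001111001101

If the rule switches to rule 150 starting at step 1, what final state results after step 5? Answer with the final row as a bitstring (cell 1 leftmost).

100010001000

(re-executing steps 1..5 under rule 150; state before step 1: 001111000010)
step 1: 010110100111
step 2: 010000111010
step 3: 111001010011
step 4: 110111011101
step 5: 100010001000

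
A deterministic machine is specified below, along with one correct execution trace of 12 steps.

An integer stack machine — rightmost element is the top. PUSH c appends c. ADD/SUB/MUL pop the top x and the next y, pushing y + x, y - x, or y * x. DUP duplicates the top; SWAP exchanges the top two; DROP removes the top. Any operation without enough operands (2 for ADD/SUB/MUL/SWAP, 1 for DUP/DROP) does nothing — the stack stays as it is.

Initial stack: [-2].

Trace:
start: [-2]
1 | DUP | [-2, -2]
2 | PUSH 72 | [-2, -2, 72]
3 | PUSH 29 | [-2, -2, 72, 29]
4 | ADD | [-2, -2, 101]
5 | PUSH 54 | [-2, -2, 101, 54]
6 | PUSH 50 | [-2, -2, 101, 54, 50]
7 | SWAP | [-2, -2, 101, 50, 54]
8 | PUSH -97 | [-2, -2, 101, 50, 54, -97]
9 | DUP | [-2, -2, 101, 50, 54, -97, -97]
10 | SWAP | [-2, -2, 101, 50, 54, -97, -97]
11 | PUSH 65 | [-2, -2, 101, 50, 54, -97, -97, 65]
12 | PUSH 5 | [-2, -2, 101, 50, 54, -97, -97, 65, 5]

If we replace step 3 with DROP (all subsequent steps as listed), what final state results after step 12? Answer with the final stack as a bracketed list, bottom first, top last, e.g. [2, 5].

(re-executing from step 3 with the substitution; state before step 3: [-2, -2, 72])
3 | DROP | [-2, -2]
4 | ADD | [-4]
5 | PUSH 54 | [-4, 54]
6 | PUSH 50 | [-4, 54, 50]
7 | SWAP | [-4, 50, 54]
8 | PUSH -97 | [-4, 50, 54, -97]
9 | DUP | [-4, 50, 54, -97, -97]
10 | SWAP | [-4, 50, 54, -97, -97]
11 | PUSH 65 | [-4, 50, 54, -97, -97, 65]
12 | PUSH 5 | [-4, 50, 54, -97, -97, 65, 5]

[-4, 50, 54, -97, -97, 65, 5]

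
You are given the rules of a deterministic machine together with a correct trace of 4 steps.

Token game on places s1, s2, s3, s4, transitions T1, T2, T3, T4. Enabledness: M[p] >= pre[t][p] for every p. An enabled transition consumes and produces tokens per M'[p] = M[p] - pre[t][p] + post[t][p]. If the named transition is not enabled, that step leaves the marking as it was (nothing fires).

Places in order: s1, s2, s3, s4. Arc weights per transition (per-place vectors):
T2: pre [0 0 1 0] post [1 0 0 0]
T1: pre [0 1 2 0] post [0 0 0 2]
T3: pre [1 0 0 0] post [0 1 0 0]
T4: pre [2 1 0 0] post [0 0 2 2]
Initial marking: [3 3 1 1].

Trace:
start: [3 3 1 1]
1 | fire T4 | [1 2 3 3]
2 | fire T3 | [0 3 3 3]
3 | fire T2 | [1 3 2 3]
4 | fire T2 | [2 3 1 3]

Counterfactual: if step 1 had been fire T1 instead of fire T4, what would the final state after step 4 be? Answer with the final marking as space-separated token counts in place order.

(re-executing from step 1 with the substitution; state before step 1: [3 3 1 1])
1 | fire T1 | [3 3 1 1]
2 | fire T3 | [2 4 1 1]
3 | fire T2 | [3 4 0 1]
4 | fire T2 | [3 4 0 1]

3 4 0 1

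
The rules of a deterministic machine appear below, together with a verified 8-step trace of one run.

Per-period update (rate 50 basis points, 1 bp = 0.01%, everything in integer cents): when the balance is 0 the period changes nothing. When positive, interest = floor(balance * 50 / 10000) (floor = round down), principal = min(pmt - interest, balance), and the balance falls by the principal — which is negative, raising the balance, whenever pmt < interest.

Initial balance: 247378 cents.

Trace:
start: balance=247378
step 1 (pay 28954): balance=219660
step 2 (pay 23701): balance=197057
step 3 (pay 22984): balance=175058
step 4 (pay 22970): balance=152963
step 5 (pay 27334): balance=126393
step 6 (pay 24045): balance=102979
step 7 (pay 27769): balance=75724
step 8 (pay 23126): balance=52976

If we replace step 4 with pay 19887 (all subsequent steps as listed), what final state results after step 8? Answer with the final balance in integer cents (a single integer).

56123

(re-executing from step 4 with the substitution; state before step 4: balance=175058)
step 4 (pay 19887): balance=156046
step 5 (pay 27334): balance=129492
step 6 (pay 24045): balance=106094
step 7 (pay 27769): balance=78855
step 8 (pay 23126): balance=56123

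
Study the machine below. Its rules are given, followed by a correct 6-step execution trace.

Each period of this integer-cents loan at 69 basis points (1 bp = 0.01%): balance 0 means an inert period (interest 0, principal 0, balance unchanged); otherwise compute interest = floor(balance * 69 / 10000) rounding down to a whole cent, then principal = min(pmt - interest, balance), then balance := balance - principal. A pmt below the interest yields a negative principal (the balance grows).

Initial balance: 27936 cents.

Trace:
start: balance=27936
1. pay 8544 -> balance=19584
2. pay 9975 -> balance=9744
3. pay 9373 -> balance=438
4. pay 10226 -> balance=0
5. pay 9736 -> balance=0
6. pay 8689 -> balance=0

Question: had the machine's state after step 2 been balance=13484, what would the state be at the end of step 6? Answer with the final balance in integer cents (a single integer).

state after step 2 := balance=13484
3. pay 9373 -> balance=4204
4. pay 10226 -> balance=0
5. pay 9736 -> balance=0
6. pay 8689 -> balance=0

0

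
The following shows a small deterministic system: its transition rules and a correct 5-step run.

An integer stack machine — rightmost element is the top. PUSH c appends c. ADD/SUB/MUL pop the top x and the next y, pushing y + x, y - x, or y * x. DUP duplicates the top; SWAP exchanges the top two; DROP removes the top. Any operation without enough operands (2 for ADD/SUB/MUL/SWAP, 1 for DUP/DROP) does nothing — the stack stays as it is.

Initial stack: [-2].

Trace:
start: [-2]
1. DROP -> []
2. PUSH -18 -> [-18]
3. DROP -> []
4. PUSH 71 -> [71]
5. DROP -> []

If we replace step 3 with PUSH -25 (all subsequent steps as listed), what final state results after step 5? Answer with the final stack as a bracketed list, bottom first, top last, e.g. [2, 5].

(re-executing from step 3 with the substitution; state before step 3: [-18])
3. PUSH -25 -> [-18, -25]
4. PUSH 71 -> [-18, -25, 71]
5. DROP -> [-18, -25]

[-18, -25]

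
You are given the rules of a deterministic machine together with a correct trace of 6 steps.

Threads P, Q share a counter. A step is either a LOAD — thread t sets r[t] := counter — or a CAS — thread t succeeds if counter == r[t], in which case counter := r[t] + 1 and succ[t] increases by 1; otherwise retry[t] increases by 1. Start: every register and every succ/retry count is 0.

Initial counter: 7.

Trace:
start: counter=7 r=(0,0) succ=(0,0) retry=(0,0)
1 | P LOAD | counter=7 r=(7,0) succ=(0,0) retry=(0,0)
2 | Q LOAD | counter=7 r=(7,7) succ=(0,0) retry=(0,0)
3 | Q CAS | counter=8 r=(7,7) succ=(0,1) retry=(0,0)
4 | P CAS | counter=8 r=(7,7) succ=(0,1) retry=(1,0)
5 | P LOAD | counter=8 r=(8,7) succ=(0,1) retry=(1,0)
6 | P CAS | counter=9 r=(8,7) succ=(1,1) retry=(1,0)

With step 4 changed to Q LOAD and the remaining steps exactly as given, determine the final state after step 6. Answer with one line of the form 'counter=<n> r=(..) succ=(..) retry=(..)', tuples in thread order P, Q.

counter=9 r=(8,8) succ=(1,1) retry=(0,0)

(re-executing from step 4 with the substitution; state before step 4: counter=8 r=(7,7) succ=(0,1) retry=(0,0))
4 | Q LOAD | counter=8 r=(7,8) succ=(0,1) retry=(0,0)
5 | P LOAD | counter=8 r=(8,8) succ=(0,1) retry=(0,0)
6 | P CAS | counter=9 r=(8,8) succ=(1,1) retry=(0,0)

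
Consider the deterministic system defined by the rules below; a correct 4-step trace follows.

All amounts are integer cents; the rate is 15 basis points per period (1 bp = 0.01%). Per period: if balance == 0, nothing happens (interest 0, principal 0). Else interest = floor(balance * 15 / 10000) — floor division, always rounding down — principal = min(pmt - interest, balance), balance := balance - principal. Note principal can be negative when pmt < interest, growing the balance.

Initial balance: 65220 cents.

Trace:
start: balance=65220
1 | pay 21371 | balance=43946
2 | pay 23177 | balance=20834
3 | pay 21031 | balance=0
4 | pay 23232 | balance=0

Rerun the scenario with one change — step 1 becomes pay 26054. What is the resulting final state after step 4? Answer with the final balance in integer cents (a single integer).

0

(re-executing from step 1 with the substitution; state before step 1: balance=65220)
1 | pay 26054 | balance=39263
2 | pay 23177 | balance=16144
3 | pay 21031 | balance=0
4 | pay 23232 | balance=0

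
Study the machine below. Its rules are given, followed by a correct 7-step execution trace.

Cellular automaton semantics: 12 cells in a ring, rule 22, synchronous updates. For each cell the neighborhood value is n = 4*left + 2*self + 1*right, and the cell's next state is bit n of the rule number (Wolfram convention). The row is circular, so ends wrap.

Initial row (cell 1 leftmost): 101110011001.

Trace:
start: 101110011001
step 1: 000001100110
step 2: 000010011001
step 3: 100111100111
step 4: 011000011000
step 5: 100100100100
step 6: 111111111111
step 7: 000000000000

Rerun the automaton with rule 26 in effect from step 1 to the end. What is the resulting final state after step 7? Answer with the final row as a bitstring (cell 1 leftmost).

(re-executing steps 1..7 under rule 26; state before step 1: 101110011001)
step 1: 001001110111
step 2: 110111000100
step 3: 100100101011
step 4: 011011000010
step 5: 110010100101
step 6: 001100011001
step 7: 111010110110

111010110110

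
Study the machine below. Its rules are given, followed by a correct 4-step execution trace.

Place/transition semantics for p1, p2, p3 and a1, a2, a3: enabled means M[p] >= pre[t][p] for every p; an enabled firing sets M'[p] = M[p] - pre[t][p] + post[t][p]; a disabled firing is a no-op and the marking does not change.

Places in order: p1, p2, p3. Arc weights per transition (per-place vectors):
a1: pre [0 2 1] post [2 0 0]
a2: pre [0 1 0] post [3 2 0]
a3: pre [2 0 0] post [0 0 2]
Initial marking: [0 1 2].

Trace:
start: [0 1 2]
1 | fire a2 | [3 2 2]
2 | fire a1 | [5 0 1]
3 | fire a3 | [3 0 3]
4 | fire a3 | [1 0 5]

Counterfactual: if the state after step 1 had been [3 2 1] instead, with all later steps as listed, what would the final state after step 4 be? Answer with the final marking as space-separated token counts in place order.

1 0 4

state after step 1 := [3 2 1]
2 | fire a1 | [5 0 0]
3 | fire a3 | [3 0 2]
4 | fire a3 | [1 0 4]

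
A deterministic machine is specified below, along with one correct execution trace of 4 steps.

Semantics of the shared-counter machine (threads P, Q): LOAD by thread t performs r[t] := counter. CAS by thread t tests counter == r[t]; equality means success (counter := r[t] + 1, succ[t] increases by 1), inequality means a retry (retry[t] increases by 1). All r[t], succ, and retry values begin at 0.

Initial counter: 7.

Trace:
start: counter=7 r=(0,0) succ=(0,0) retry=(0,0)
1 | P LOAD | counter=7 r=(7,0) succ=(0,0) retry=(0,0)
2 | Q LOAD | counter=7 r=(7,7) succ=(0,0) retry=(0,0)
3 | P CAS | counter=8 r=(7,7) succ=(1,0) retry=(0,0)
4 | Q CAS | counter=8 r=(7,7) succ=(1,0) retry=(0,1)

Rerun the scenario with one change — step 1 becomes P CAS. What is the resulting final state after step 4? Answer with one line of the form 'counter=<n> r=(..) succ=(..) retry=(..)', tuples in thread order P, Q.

counter=8 r=(0,7) succ=(0,1) retry=(2,0)

(re-executing from step 1 with the substitution; state before step 1: counter=7 r=(0,0) succ=(0,0) retry=(0,0))
1 | P CAS | counter=7 r=(0,0) succ=(0,0) retry=(1,0)
2 | Q LOAD | counter=7 r=(0,7) succ=(0,0) retry=(1,0)
3 | P CAS | counter=7 r=(0,7) succ=(0,0) retry=(2,0)
4 | Q CAS | counter=8 r=(0,7) succ=(0,1) retry=(2,0)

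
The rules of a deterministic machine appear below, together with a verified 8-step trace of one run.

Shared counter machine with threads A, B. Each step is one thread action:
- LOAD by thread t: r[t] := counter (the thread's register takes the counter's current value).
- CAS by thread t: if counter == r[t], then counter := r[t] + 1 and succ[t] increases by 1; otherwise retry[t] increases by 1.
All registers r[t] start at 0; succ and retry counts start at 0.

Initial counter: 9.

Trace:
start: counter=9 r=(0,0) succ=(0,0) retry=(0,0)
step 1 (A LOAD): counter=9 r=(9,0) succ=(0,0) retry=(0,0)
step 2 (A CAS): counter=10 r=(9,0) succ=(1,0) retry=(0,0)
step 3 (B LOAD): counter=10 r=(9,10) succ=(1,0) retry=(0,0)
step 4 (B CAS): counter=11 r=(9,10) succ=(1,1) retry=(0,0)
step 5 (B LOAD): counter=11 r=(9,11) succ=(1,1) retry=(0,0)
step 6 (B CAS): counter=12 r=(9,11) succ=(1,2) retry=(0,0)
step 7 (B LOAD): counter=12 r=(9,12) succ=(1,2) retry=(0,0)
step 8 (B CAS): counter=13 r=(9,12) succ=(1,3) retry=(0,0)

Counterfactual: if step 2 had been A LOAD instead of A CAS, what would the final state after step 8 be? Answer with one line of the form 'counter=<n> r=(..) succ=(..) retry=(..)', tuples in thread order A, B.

(re-executing from step 2 with the substitution; state before step 2: counter=9 r=(9,0) succ=(0,0) retry=(0,0))
step 2 (A LOAD): counter=9 r=(9,0) succ=(0,0) retry=(0,0)
step 3 (B LOAD): counter=9 r=(9,9) succ=(0,0) retry=(0,0)
step 4 (B CAS): counter=10 r=(9,9) succ=(0,1) retry=(0,0)
step 5 (B LOAD): counter=10 r=(9,10) succ=(0,1) retry=(0,0)
step 6 (B CAS): counter=11 r=(9,10) succ=(0,2) retry=(0,0)
step 7 (B LOAD): counter=11 r=(9,11) succ=(0,2) retry=(0,0)
step 8 (B CAS): counter=12 r=(9,11) succ=(0,3) retry=(0,0)

counter=12 r=(9,11) succ=(0,3) retry=(0,0)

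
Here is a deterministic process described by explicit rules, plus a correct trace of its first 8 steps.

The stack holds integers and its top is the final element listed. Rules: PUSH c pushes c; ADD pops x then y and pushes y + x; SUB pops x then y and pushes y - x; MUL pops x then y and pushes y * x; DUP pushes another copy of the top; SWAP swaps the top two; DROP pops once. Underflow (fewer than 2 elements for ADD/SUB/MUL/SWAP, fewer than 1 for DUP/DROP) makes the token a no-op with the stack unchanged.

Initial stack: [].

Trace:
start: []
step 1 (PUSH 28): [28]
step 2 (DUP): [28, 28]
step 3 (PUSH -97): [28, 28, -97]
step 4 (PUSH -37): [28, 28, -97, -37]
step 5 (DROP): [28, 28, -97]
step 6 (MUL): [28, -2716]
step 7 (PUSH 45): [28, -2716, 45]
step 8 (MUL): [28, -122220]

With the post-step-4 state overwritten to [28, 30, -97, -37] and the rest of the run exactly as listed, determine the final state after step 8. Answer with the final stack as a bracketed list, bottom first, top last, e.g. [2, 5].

state after step 4 := [28, 30, -97, -37]
step 5 (DROP): [28, 30, -97]
step 6 (MUL): [28, -2910]
step 7 (PUSH 45): [28, -2910, 45]
step 8 (MUL): [28, -130950]

[28, -130950]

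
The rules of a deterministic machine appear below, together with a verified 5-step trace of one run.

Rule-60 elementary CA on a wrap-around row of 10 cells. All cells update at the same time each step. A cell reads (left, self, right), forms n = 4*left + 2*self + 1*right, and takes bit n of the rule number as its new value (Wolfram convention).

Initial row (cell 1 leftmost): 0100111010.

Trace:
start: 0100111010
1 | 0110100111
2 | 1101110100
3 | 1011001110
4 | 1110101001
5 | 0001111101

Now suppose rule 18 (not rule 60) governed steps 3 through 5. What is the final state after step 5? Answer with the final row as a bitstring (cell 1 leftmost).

(re-executing steps 3..5 under rule 18; state before step 3: 1101110100)
3 | 0000000011
4 | 1000000100
5 | 0100001011

0100001011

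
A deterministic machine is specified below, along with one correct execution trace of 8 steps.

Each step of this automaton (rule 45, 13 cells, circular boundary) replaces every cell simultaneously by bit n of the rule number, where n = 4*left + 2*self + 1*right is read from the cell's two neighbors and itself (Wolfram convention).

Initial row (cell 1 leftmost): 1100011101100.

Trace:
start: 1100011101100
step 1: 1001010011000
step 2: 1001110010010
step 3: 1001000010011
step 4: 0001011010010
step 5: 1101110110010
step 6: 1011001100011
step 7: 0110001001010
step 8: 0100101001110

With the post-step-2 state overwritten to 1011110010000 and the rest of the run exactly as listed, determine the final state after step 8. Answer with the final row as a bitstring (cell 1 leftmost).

state after step 2 := 1011110010000
step 3: 1110000010110
step 4: 1000111011101
step 5: 0010100110011
step 6: 0011100100010
step 7: 1010000101010
step 8: 1110110111111

1110110111111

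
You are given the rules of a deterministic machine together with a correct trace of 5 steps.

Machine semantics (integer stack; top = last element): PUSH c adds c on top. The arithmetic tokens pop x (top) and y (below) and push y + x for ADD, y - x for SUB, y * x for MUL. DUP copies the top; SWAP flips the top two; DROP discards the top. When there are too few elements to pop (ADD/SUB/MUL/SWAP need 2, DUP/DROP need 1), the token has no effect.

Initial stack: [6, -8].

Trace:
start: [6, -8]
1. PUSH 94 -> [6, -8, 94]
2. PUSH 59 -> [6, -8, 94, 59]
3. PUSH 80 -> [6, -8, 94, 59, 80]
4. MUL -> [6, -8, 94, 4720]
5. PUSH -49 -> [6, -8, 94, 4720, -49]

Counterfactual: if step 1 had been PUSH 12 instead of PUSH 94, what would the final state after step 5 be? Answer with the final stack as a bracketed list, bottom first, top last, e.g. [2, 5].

(re-executing from step 1 with the substitution; state before step 1: [6, -8])
1. PUSH 12 -> [6, -8, 12]
2. PUSH 59 -> [6, -8, 12, 59]
3. PUSH 80 -> [6, -8, 12, 59, 80]
4. MUL -> [6, -8, 12, 4720]
5. PUSH -49 -> [6, -8, 12, 4720, -49]

[6, -8, 12, 4720, -49]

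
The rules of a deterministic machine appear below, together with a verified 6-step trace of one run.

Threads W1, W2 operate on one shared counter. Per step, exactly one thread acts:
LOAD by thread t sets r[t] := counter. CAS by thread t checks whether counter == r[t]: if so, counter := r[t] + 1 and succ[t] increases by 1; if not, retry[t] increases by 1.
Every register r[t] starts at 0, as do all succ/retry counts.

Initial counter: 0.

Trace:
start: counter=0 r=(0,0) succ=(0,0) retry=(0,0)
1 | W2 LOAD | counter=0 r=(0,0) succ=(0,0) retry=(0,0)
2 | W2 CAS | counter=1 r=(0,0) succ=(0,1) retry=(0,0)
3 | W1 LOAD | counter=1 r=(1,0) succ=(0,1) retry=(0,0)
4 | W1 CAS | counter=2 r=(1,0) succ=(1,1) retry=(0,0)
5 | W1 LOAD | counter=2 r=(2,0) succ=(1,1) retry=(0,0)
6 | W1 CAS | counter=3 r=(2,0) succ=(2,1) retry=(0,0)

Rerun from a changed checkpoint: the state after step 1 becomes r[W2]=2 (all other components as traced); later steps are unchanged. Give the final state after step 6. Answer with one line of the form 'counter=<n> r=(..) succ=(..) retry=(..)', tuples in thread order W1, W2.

counter=2 r=(1,2) succ=(2,0) retry=(0,1)

state after step 1 := counter=0 r=(0,2) succ=(0,0) retry=(0,0)
2 | W2 CAS | counter=0 r=(0,2) succ=(0,0) retry=(0,1)
3 | W1 LOAD | counter=0 r=(0,2) succ=(0,0) retry=(0,1)
4 | W1 CAS | counter=1 r=(0,2) succ=(1,0) retry=(0,1)
5 | W1 LOAD | counter=1 r=(1,2) succ=(1,0) retry=(0,1)
6 | W1 CAS | counter=2 r=(1,2) succ=(2,0) retry=(0,1)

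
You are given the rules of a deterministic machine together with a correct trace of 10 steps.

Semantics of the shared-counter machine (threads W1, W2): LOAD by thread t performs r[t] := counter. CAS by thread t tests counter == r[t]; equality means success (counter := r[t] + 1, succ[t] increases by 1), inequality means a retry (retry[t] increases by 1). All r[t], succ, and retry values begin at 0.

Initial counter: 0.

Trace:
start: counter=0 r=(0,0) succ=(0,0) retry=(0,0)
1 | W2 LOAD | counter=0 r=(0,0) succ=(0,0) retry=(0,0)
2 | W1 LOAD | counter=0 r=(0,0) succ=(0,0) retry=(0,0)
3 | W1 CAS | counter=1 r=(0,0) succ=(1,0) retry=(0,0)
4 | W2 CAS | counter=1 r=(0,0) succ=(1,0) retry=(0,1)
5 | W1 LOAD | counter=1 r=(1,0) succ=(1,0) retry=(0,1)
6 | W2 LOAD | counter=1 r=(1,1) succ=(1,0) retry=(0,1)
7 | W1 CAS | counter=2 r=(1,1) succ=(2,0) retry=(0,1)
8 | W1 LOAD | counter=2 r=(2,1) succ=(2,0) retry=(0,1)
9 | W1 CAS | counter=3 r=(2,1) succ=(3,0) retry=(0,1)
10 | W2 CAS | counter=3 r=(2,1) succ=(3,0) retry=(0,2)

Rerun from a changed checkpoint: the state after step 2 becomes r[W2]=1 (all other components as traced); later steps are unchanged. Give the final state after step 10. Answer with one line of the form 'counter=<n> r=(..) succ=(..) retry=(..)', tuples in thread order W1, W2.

state after step 2 := counter=0 r=(0,1) succ=(0,0) retry=(0,0)
3 | W1 CAS | counter=1 r=(0,1) succ=(1,0) retry=(0,0)
4 | W2 CAS | counter=2 r=(0,1) succ=(1,1) retry=(0,0)
5 | W1 LOAD | counter=2 r=(2,1) succ=(1,1) retry=(0,0)
6 | W2 LOAD | counter=2 r=(2,2) succ=(1,1) retry=(0,0)
7 | W1 CAS | counter=3 r=(2,2) succ=(2,1) retry=(0,0)
8 | W1 LOAD | counter=3 r=(3,2) succ=(2,1) retry=(0,0)
9 | W1 CAS | counter=4 r=(3,2) succ=(3,1) retry=(0,0)
10 | W2 CAS | counter=4 r=(3,2) succ=(3,1) retry=(0,1)

counter=4 r=(3,2) succ=(3,1) retry=(0,1)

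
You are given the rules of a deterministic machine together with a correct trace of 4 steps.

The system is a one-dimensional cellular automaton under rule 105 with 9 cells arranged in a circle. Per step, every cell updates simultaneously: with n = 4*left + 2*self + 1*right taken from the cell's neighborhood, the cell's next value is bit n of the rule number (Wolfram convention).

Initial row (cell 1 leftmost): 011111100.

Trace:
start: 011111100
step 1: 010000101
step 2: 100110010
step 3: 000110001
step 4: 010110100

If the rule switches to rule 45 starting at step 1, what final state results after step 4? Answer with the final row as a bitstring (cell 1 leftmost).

(re-executing steps 1..4 under rule 45; state before step 1: 011111100)
step 1: 010000001
step 2: 110111101
step 3: 001100011
step 4: 001001010

001001010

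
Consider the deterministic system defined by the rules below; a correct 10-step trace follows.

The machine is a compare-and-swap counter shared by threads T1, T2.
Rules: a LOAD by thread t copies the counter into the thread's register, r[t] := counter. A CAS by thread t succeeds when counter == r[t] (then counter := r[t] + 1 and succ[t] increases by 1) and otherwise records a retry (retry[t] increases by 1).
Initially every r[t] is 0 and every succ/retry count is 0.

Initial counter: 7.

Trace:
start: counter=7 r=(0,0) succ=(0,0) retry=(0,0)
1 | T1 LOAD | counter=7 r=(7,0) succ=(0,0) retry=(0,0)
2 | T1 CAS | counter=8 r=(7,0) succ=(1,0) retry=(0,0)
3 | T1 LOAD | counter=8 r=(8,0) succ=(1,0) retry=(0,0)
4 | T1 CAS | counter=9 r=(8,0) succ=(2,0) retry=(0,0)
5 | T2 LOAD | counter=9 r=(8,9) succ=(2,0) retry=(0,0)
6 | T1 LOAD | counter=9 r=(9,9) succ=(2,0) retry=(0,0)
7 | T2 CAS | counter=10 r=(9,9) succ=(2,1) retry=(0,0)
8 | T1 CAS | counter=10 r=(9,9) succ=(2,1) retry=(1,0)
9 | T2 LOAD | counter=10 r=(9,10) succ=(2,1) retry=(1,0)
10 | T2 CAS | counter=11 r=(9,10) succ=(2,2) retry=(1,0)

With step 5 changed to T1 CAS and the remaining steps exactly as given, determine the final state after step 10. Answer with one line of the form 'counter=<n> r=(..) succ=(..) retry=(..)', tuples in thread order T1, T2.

(re-executing from step 5 with the substitution; state before step 5: counter=9 r=(8,0) succ=(2,0) retry=(0,0))
5 | T1 CAS | counter=9 r=(8,0) succ=(2,0) retry=(1,0)
6 | T1 LOAD | counter=9 r=(9,0) succ=(2,0) retry=(1,0)
7 | T2 CAS | counter=9 r=(9,0) succ=(2,0) retry=(1,1)
8 | T1 CAS | counter=10 r=(9,0) succ=(3,0) retry=(1,1)
9 | T2 LOAD | counter=10 r=(9,10) succ=(3,0) retry=(1,1)
10 | T2 CAS | counter=11 r=(9,10) succ=(3,1) retry=(1,1)

counter=11 r=(9,10) succ=(3,1) retry=(1,1)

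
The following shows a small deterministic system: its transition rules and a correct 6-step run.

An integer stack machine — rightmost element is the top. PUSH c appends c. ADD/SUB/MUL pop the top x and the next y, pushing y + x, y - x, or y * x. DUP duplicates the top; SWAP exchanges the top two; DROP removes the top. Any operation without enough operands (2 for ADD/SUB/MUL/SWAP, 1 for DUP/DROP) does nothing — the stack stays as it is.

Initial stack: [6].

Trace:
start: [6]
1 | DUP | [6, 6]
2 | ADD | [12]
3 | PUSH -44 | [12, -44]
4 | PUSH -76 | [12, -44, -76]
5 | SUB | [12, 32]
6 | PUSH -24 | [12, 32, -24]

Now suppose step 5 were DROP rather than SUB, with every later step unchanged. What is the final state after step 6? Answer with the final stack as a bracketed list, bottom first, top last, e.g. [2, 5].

(re-executing from step 5 with the substitution; state before step 5: [12, -44, -76])
5 | DROP | [12, -44]
6 | PUSH -24 | [12, -44, -24]

[12, -44, -24]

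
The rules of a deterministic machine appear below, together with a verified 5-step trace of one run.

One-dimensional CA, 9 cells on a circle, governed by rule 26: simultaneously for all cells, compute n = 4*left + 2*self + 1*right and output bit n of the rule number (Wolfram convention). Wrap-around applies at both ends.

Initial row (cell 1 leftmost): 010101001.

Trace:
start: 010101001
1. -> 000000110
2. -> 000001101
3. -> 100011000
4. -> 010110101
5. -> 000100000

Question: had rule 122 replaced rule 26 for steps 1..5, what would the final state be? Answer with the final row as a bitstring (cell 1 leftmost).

011100000

(re-executing steps 1..5 under rule 122; state before step 1: 010101001)
1. -> 101010110
2. -> 010101111
3. -> 101011001
4. -> 110111111
5. -> 011100000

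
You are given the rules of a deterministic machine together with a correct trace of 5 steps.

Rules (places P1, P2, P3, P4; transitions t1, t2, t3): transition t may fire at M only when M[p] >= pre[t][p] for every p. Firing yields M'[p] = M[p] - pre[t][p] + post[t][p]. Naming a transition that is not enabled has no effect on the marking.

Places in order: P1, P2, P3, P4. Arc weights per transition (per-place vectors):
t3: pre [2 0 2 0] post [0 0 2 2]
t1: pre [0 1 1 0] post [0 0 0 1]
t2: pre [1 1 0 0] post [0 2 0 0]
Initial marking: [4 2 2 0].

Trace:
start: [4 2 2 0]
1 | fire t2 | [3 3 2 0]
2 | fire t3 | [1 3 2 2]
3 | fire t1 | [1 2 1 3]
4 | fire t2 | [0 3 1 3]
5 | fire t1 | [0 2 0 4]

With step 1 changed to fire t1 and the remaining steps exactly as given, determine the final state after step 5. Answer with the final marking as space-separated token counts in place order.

(re-executing from step 1 with the substitution; state before step 1: [4 2 2 0])
1 | fire t1 | [4 1 1 1]
2 | fire t3 | [4 1 1 1]
3 | fire t1 | [4 0 0 2]
4 | fire t2 | [4 0 0 2]
5 | fire t1 | [4 0 0 2]

4 0 0 2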